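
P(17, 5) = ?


P(17,5) = 17!/12!
= 355687428096000/479001600
= 742560

P(17,5) = 742560


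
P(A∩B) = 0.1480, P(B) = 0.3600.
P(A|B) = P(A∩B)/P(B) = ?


P(A|B) = 0.1480/0.3600 = 0.4111

P(A|B) = 0.4111


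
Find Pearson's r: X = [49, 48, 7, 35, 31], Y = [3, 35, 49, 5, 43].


Mean X = 34.0000, Mean Y = 27.0000
SD X = 15.231546, SD Y = 19.308029
Cov = -182.400000
r = -182.400000/(15.231546*19.308029) = -0.6202

r = -0.6202


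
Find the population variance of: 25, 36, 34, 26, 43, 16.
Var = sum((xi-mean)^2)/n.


Mean = 30.0000
Squared deviations: 25.0000, 36.0000, 16.0000, 16.0000, 169.0000, 196.0000
Sum = 458.0000
Variance = 458.0000/6 = 76.3333

Variance = 76.3333


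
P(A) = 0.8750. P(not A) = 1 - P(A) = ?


P(not A) = 1 - 0.8750 = 0.1250

P(not A) = 0.1250


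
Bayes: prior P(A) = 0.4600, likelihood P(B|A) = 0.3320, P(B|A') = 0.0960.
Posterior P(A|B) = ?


P(B) = P(B|A)*P(A) + P(B|A')*P(A')
= 0.3320*0.4600 + 0.0960*0.5400
= 0.152720 + 0.051840 = 0.204560
P(A|B) = 0.152720/0.204560 = 0.7466

P(A|B) = 0.7466


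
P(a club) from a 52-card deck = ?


13 clubs in 52 cards
P = 13/52 = 0.2500

P = 0.2500


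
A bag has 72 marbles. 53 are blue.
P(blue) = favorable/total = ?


P = 53/72 = 0.7361

P = 0.7361


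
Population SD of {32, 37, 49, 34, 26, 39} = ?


Mean = 36.1667
Variance = 49.8056
SD = sqrt(49.8056) = 7.0573

SD = 7.0573


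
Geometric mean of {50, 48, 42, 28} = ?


Product = 50 × 48 × 42 × 28 = 2822400
GM = 2822400^(1/4) = 40.9878

GM = 40.9878


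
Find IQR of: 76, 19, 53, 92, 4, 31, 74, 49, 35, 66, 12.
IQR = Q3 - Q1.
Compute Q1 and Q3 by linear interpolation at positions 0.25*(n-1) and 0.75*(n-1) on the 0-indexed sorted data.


Sorted: 4, 12, 19, 31, 35, 49, 53, 66, 74, 76, 92
Q1 (25th %ile) = 25.0000
Q3 (75th %ile) = 70.0000
IQR = 70.0000 - 25.0000 = 45.0000

IQR = 45.0000


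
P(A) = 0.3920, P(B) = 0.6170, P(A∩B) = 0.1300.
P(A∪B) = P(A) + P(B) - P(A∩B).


P(A∪B) = 0.3920 + 0.6170 - 0.1300
= 1.0090 - 0.1300
= 0.8790

P(A∪B) = 0.8790


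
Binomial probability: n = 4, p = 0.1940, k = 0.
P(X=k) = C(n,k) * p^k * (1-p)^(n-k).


C(4,0) = 1
p^0 = 1.000000
(1-p)^4 = 0.422027
P = 1 * 1.000000 * 0.422027 = 0.4220

P(X=0) = 0.4220


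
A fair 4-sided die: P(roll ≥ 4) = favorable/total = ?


Favorable outcomes (roll ≥ 4): 1
Total outcomes = 4
P = 1/4 = 0.2500

P = 0.2500


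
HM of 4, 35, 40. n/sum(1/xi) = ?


Sum of reciprocals = 1/4 + 1/35 + 1/40 = 0.303571
HM = 3/0.303571 = 9.8824

HM = 9.8824


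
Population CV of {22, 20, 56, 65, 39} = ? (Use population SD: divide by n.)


Mean = 40.4000
SD = 17.9176
CV = (17.9176/40.4000)*100 = 44.3505%

CV = 44.3505%


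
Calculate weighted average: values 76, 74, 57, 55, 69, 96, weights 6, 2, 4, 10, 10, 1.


Numerator = 76*6 + 74*2 + 57*4 + 55*10 + 69*10 + 96*1 = 2168
Denominator = 6 + 2 + 4 + 10 + 10 + 1 = 33
WM = 2168/33 = 65.6970

WM = 65.6970


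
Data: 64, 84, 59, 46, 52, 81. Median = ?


Sorted: 46, 52, 59, 64, 81, 84
n = 6 (even)
Middle values: 59 and 64
Median = (59+64)/2 = 61.5000

Median = 61.5000


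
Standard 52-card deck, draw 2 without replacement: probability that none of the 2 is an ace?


P(no aces) = (48/52) × (47/51)
= 0.8507

P = 0.8507


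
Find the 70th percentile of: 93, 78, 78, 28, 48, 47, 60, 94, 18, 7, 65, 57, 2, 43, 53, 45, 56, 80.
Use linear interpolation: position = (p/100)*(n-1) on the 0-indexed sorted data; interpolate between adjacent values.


Sorted: 2, 7, 18, 28, 43, 45, 47, 48, 53, 56, 57, 60, 65, 78, 78, 80, 93, 94
n = 18
Index = 70/100 * 17 = 11.9000
Lower = data[11] = 60, Upper = data[12] = 65
P70 = 60 + 0.9000*(5) = 64.5000

P70 = 64.5000


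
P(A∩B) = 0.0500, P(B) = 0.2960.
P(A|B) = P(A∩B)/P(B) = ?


P(A|B) = 0.0500/0.2960 = 0.1689

P(A|B) = 0.1689


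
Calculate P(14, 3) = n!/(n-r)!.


P(14,3) = 14!/11!
= 87178291200/39916800
= 2184

P(14,3) = 2184


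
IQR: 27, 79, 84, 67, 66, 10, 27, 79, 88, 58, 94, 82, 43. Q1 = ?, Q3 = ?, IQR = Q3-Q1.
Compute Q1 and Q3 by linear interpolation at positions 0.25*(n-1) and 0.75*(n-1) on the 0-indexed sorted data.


Sorted: 10, 27, 27, 43, 58, 66, 67, 79, 79, 82, 84, 88, 94
Q1 (25th %ile) = 43.0000
Q3 (75th %ile) = 82.0000
IQR = 82.0000 - 43.0000 = 39.0000

IQR = 39.0000


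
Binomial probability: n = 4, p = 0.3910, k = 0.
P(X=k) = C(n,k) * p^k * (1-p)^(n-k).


C(4,0) = 1
p^0 = 1.000000
(1-p)^4 = 0.137553
P = 1 * 1.000000 * 0.137553 = 0.1376

P(X=0) = 0.1376


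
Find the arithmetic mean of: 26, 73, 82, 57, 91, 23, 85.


Sum = 26 + 73 + 82 + 57 + 91 + 23 + 85 = 437
n = 7
Mean = 437/7 = 62.4286

Mean = 62.4286


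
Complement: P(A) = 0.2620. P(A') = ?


P(not A) = 1 - 0.2620 = 0.7380

P(not A) = 0.7380


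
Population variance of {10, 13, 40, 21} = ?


Mean = 21.0000
Squared deviations: 121.0000, 64.0000, 361.0000, 0
Sum = 546.0000
Variance = 546.0000/4 = 136.5000

Variance = 136.5000


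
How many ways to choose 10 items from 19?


C(19,10) = 19!/(10! × 9!)
= 121645100408832000/(3628800 × 362880)
= 92378

C(19,10) = 92378


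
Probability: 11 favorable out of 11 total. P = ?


P = 11/11 = 1.0000

P = 1.0000


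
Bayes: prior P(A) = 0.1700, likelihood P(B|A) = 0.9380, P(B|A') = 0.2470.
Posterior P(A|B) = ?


P(B) = P(B|A)*P(A) + P(B|A')*P(A')
= 0.9380*0.1700 + 0.2470*0.8300
= 0.159460 + 0.205010 = 0.364470
P(A|B) = 0.159460/0.364470 = 0.4375

P(A|B) = 0.4375


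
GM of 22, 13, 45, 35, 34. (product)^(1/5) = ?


Product = 22 × 13 × 45 × 35 × 34 = 15315300
GM = 15315300^(1/5) = 27.3543

GM = 27.3543


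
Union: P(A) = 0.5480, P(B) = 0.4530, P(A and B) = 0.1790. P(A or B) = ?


P(A∪B) = 0.5480 + 0.4530 - 0.1790
= 1.0010 - 0.1790
= 0.8220

P(A∪B) = 0.8220


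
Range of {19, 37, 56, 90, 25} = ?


Max = 90, Min = 19
Range = 90 - 19 = 71

Range = 71


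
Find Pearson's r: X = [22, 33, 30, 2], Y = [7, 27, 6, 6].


Mean X = 21.7500, Mean Y = 11.5000
SD X = 12.090802, SD Y = 8.958236
Cov = 59.125000
r = 59.125000/(12.090802*8.958236) = 0.5459

r = 0.5459


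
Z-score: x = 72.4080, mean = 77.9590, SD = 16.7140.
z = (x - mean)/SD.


z = (72.4080 - 77.9590)/16.7140
= -5.5510/16.7140
= -0.3321

z = -0.3321


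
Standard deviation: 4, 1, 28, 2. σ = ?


Mean = 8.7500
Variance = 124.6875
SD = sqrt(124.6875) = 11.1664

SD = 11.1664


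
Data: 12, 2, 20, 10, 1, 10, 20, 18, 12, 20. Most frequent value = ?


Frequencies: 1:1, 2:1, 10:2, 12:2, 18:1, 20:3
Max frequency = 3
Mode = 20

Mode = 20


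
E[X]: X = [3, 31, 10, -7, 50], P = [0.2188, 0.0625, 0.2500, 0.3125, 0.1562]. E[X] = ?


E[X] = 3*0.2188 + 31*0.0625 + 10*0.2500 - 7*0.3125 + 50*0.1562
= 0.6564 + 1.9375 + 2.5000 - 2.1875 + 7.8100
= 10.7164

E[X] = 10.7164


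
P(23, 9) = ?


P(23,9) = 23!/14!
= 25852016738884976640000/87178291200
= 296541907200

P(23,9) = 296541907200


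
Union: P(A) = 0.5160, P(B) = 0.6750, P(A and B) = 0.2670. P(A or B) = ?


P(A∪B) = 0.5160 + 0.6750 - 0.2670
= 1.1910 - 0.2670
= 0.9240

P(A∪B) = 0.9240


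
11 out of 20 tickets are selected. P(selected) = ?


P = 11/20 = 0.5500

P = 0.5500


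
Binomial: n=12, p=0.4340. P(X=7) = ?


C(12,7) = 792
p^7 = 0.002900
(1-p)^5 = 0.058087
P = 792 * 0.002900 * 0.058087 = 0.1334

P(X=7) = 0.1334


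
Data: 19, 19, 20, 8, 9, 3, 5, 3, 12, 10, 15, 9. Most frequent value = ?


Frequencies: 3:2, 5:1, 8:1, 9:2, 10:1, 12:1, 15:1, 19:2, 20:1
Max frequency = 2
Mode = 3, 9, 19

Mode = 3, 9, 19


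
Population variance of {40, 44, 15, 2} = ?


Mean = 25.2500
Squared deviations: 217.5625, 351.5625, 105.0625, 540.5625
Sum = 1214.7500
Variance = 1214.7500/4 = 303.6875

Variance = 303.6875


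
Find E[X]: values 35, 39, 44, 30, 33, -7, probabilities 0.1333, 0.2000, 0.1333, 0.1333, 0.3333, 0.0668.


E[X] = 35*0.1333 + 39*0.2000 + 44*0.1333 + 30*0.1333 + 33*0.3333 - 7*0.0668
= 4.6655 + 7.8000 + 5.8652 + 3.9990 + 10.9989 - 0.4676
= 32.8610

E[X] = 32.8610


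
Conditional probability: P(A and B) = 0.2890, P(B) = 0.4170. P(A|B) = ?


P(A|B) = 0.2890/0.4170 = 0.6930

P(A|B) = 0.6930


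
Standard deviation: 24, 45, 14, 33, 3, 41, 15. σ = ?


Mean = 25.0000
Variance = 203.7143
SD = sqrt(203.7143) = 14.2729

SD = 14.2729


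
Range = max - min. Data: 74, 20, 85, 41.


Max = 85, Min = 20
Range = 85 - 20 = 65

Range = 65


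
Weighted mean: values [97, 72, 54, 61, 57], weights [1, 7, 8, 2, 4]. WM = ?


Numerator = 97*1 + 72*7 + 54*8 + 61*2 + 57*4 = 1383
Denominator = 1 + 7 + 8 + 2 + 4 = 22
WM = 1383/22 = 62.8636

WM = 62.8636


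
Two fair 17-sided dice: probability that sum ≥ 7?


Total outcomes = 17×17 = 289
Favorable (sum ≥ 7): 274
P = 274/289 = 0.9481

P = 0.9481


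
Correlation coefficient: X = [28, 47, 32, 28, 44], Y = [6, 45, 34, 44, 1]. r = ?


Mean X = 35.8000, Mean Y = 26.0000
SD X = 8.109254, SD Y = 18.836135
Cov = -1.400000
r = -1.400000/(8.109254*18.836135) = -0.0092

r = -0.0092


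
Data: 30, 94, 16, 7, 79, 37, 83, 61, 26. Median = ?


Sorted: 7, 16, 26, 30, 37, 61, 79, 83, 94
n = 9 (odd)
Middle value = 37

Median = 37


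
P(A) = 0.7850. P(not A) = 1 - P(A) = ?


P(not A) = 1 - 0.7850 = 0.2150

P(not A) = 0.2150


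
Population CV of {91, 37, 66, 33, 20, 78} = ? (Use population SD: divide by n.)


Mean = 54.1667
SD = 25.7385
CV = (25.7385/54.1667)*100 = 47.5173%

CV = 47.5173%


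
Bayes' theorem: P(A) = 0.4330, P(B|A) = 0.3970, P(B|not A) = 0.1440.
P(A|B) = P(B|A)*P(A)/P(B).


P(B) = P(B|A)*P(A) + P(B|A')*P(A')
= 0.3970*0.4330 + 0.1440*0.5670
= 0.171901 + 0.081648 = 0.253549
P(A|B) = 0.171901/0.253549 = 0.6780

P(A|B) = 0.6780


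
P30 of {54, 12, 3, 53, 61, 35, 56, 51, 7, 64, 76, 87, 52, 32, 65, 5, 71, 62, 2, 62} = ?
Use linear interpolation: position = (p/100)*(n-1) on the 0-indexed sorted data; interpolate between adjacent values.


Sorted: 2, 3, 5, 7, 12, 32, 35, 51, 52, 53, 54, 56, 61, 62, 62, 64, 65, 71, 76, 87
n = 20
Index = 30/100 * 19 = 5.7000
Lower = data[5] = 32, Upper = data[6] = 35
P30 = 32 + 0.7000*(3) = 34.1000

P30 = 34.1000


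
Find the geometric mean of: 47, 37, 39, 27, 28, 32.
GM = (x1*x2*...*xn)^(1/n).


Product = 47 × 37 × 39 × 27 × 28 × 32 = 1640725632
GM = 1640725632^(1/6) = 34.3431

GM = 34.3431


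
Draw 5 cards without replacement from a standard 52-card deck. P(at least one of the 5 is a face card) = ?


P(at least one) = 1 - P(none)
P(none) = (40/52) × (39/51) × (38/50) × (37/49) × (36/48) = 0.253181
P(at least one) = 1 - 0.253181 = 0.7468

P = 0.7468


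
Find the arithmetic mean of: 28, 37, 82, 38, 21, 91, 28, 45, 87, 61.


Sum = 28 + 37 + 82 + 38 + 21 + 91 + 28 + 45 + 87 + 61 = 518
n = 10
Mean = 518/10 = 51.8000

Mean = 51.8000


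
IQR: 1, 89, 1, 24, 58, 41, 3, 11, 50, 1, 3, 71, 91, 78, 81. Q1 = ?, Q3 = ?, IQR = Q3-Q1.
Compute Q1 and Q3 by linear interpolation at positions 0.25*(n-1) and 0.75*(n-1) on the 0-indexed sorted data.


Sorted: 1, 1, 1, 3, 3, 11, 24, 41, 50, 58, 71, 78, 81, 89, 91
Q1 (25th %ile) = 3.0000
Q3 (75th %ile) = 74.5000
IQR = 74.5000 - 3.0000 = 71.5000

IQR = 71.5000


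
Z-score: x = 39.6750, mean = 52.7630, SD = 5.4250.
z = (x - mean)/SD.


z = (39.6750 - 52.7630)/5.4250
= -13.0880/5.4250
= -2.4125

z = -2.4125


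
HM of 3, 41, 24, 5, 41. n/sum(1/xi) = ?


Sum of reciprocals = 1/3 + 1/41 + 1/24 + 1/5 + 1/41 = 0.623780
HM = 5/0.623780 = 8.0156

HM = 8.0156


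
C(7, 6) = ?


C(7,6) = 7!/(6! × 1!)
= 5040/(720 × 1)
= 7

C(7,6) = 7


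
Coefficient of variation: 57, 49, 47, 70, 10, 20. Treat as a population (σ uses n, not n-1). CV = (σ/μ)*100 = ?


Mean = 42.1667
SD = 20.7799
CV = (20.7799/42.1667)*100 = 49.2805%

CV = 49.2805%


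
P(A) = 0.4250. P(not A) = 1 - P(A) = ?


P(not A) = 1 - 0.4250 = 0.5750

P(not A) = 0.5750


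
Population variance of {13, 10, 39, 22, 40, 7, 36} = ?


Mean = 23.8571
Squared deviations: 117.8776, 192.0204, 229.3061, 3.4490, 260.5918, 284.1633, 147.4490
Sum = 1234.8571
Variance = 1234.8571/7 = 176.4082

Variance = 176.4082


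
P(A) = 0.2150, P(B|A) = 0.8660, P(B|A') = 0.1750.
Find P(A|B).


P(B) = P(B|A)*P(A) + P(B|A')*P(A')
= 0.8660*0.2150 + 0.1750*0.7850
= 0.186190 + 0.137375 = 0.323565
P(A|B) = 0.186190/0.323565 = 0.5754

P(A|B) = 0.5754


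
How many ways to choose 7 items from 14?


C(14,7) = 14!/(7! × 7!)
= 87178291200/(5040 × 5040)
= 3432

C(14,7) = 3432


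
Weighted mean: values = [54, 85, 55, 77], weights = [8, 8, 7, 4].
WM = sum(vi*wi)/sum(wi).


Numerator = 54*8 + 85*8 + 55*7 + 77*4 = 1805
Denominator = 8 + 8 + 7 + 4 = 27
WM = 1805/27 = 66.8519

WM = 66.8519


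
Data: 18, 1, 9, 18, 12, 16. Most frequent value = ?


Frequencies: 1:1, 9:1, 12:1, 16:1, 18:2
Max frequency = 2
Mode = 18

Mode = 18


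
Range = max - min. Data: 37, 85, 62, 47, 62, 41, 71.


Max = 85, Min = 37
Range = 85 - 37 = 48

Range = 48


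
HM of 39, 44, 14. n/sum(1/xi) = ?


Sum of reciprocals = 1/39 + 1/44 + 1/14 = 0.119797
HM = 3/0.119797 = 25.0424

HM = 25.0424


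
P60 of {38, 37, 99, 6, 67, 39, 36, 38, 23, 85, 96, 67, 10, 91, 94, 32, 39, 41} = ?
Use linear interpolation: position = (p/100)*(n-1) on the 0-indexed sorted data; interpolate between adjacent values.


Sorted: 6, 10, 23, 32, 36, 37, 38, 38, 39, 39, 41, 67, 67, 85, 91, 94, 96, 99
n = 18
Index = 60/100 * 17 = 10.2000
Lower = data[10] = 41, Upper = data[11] = 67
P60 = 41 + 0.2000*(26) = 46.2000

P60 = 46.2000


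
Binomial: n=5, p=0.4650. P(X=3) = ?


C(5,3) = 10
p^3 = 0.100545
(1-p)^2 = 0.286225
P = 10 * 0.100545 * 0.286225 = 0.2878

P(X=3) = 0.2878


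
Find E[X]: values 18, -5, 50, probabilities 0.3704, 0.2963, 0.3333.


E[X] = 18*0.3704 - 5*0.2963 + 50*0.3333
= 6.6672 - 1.4815 + 16.6650
= 21.8507

E[X] = 21.8507


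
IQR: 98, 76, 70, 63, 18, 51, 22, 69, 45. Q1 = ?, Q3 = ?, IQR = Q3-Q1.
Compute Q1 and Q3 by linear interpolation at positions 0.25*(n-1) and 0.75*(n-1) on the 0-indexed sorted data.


Sorted: 18, 22, 45, 51, 63, 69, 70, 76, 98
Q1 (25th %ile) = 45.0000
Q3 (75th %ile) = 70.0000
IQR = 70.0000 - 45.0000 = 25.0000

IQR = 25.0000


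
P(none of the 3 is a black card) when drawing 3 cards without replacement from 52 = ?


P(no black cards) = (26/52) × (25/51) × (24/50)
= 0.1176

P = 0.1176


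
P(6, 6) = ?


P(6,6) = 6!/0!
= 720/1
= 720

P(6,6) = 720


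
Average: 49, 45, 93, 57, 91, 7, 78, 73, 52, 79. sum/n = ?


Sum = 49 + 45 + 93 + 57 + 91 + 7 + 78 + 73 + 52 + 79 = 624
n = 10
Mean = 624/10 = 62.4000

Mean = 62.4000


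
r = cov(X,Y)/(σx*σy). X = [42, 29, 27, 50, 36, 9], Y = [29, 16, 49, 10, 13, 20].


Mean X = 32.1667, Mean Y = 22.8333
SD X = 12.928221, SD Y = 13.158225
Cov = -42.305556
r = -42.305556/(12.928221*13.158225) = -0.2487

r = -0.2487


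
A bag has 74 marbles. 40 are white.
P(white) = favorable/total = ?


P = 40/74 = 0.5405

P = 0.5405


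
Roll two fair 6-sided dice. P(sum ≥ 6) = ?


Total outcomes = 6×6 = 36
Favorable (sum ≥ 6): 26
P = 26/36 = 0.7222

P = 0.7222


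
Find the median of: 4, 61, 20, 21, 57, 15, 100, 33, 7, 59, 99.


Sorted: 4, 7, 15, 20, 21, 33, 57, 59, 61, 99, 100
n = 11 (odd)
Middle value = 33

Median = 33


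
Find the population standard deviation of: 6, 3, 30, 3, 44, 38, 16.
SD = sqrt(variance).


Mean = 20.0000
Variance = 255.7143
SD = sqrt(255.7143) = 15.9911

SD = 15.9911


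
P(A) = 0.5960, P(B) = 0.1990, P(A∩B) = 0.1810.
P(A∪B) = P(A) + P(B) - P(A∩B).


P(A∪B) = 0.5960 + 0.1990 - 0.1810
= 0.7950 - 0.1810
= 0.6140

P(A∪B) = 0.6140


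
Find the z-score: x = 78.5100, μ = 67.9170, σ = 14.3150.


z = (78.5100 - 67.9170)/14.3150
= 10.5930/14.3150
= 0.7400

z = 0.7400


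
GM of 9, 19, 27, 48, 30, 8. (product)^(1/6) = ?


Product = 9 × 19 × 27 × 48 × 30 × 8 = 53187840
GM = 53187840^(1/6) = 19.3926

GM = 19.3926


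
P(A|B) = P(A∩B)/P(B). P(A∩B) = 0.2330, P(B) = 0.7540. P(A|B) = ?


P(A|B) = 0.2330/0.7540 = 0.3090

P(A|B) = 0.3090


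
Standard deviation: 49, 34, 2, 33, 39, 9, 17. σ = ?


Mean = 26.1429
Variance = 250.9796
SD = sqrt(250.9796) = 15.8423

SD = 15.8423


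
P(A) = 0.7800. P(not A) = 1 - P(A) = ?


P(not A) = 1 - 0.7800 = 0.2200

P(not A) = 0.2200


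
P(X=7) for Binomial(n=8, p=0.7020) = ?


C(8,7) = 8
p^7 = 0.084016
(1-p)^1 = 0.298000
P = 8 * 0.084016 * 0.298000 = 0.2003

P(X=7) = 0.2003


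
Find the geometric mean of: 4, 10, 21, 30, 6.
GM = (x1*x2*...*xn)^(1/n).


Product = 4 × 10 × 21 × 30 × 6 = 151200
GM = 151200^(1/5) = 10.8620

GM = 10.8620


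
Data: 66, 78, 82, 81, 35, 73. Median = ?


Sorted: 35, 66, 73, 78, 81, 82
n = 6 (even)
Middle values: 73 and 78
Median = (73+78)/2 = 75.5000

Median = 75.5000


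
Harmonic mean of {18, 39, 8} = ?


Sum of reciprocals = 1/18 + 1/39 + 1/8 = 0.206197
HM = 3/0.206197 = 14.5492

HM = 14.5492


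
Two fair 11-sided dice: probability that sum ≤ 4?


Total outcomes = 11×11 = 121
Favorable (sum ≤ 4): 6
P = 6/121 = 0.0496

P = 0.0496


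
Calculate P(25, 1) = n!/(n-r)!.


P(25,1) = 25!/24!
= 15511210043330985984000000/620448401733239439360000
= 25

P(25,1) = 25


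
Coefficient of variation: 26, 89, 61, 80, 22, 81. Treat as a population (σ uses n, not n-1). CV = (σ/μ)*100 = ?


Mean = 59.8333
SD = 26.7171
CV = (26.7171/59.8333)*100 = 44.6526%

CV = 44.6526%


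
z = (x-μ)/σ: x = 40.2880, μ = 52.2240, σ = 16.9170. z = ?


z = (40.2880 - 52.2240)/16.9170
= -11.9360/16.9170
= -0.7056

z = -0.7056


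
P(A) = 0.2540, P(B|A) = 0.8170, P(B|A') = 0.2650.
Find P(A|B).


P(B) = P(B|A)*P(A) + P(B|A')*P(A')
= 0.8170*0.2540 + 0.2650*0.7460
= 0.207518 + 0.197690 = 0.405208
P(A|B) = 0.207518/0.405208 = 0.5121

P(A|B) = 0.5121


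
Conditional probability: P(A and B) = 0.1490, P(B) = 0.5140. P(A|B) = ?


P(A|B) = 0.1490/0.5140 = 0.2899

P(A|B) = 0.2899


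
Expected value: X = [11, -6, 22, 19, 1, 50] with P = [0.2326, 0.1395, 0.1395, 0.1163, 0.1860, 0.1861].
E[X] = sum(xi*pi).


E[X] = 11*0.2326 - 6*0.1395 + 22*0.1395 + 19*0.1163 + 1*0.1860 + 50*0.1861
= 2.5586 - 0.8370 + 3.0690 + 2.2097 + 0.1860 + 9.3050
= 16.4913

E[X] = 16.4913


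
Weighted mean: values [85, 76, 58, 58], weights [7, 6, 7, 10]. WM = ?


Numerator = 85*7 + 76*6 + 58*7 + 58*10 = 2037
Denominator = 7 + 6 + 7 + 10 = 30
WM = 2037/30 = 67.9000

WM = 67.9000


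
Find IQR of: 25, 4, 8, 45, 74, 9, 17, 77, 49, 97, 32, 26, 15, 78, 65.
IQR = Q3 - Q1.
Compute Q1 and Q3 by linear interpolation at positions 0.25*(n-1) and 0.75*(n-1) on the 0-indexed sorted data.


Sorted: 4, 8, 9, 15, 17, 25, 26, 32, 45, 49, 65, 74, 77, 78, 97
Q1 (25th %ile) = 16.0000
Q3 (75th %ile) = 69.5000
IQR = 69.5000 - 16.0000 = 53.5000

IQR = 53.5000


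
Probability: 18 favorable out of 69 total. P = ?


P = 18/69 = 0.2609

P = 0.2609


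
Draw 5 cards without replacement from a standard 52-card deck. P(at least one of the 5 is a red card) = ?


P(at least one) = 1 - P(none)
P(none) = (26/52) × (25/51) × (24/50) × (23/49) × (22/48) = 0.025310
P(at least one) = 1 - 0.025310 = 0.9747

P = 0.9747


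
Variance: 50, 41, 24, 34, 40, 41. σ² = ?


Mean = 38.3333
Squared deviations: 136.1111, 7.1111, 205.4444, 18.7778, 2.7778, 7.1111
Sum = 377.3333
Variance = 377.3333/6 = 62.8889

Variance = 62.8889


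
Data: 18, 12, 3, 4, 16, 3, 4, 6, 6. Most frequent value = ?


Frequencies: 3:2, 4:2, 6:2, 12:1, 16:1, 18:1
Max frequency = 2
Mode = 3, 4, 6

Mode = 3, 4, 6


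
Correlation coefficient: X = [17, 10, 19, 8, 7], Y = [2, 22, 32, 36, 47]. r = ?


Mean X = 12.2000, Mean Y = 27.8000
SD X = 4.874423, SD Y = 15.184202
Cov = -43.360000
r = -43.360000/(4.874423*15.184202) = -0.5858

r = -0.5858


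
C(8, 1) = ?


C(8,1) = 8!/(1! × 7!)
= 40320/(1 × 5040)
= 8

C(8,1) = 8


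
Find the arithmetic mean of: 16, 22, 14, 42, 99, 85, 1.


Sum = 16 + 22 + 14 + 42 + 99 + 85 + 1 = 279
n = 7
Mean = 279/7 = 39.8571

Mean = 39.8571


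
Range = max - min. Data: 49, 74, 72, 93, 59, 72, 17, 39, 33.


Max = 93, Min = 17
Range = 93 - 17 = 76

Range = 76


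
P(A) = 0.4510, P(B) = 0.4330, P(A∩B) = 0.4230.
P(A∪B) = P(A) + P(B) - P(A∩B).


P(A∪B) = 0.4510 + 0.4330 - 0.4230
= 0.8840 - 0.4230
= 0.4610

P(A∪B) = 0.4610


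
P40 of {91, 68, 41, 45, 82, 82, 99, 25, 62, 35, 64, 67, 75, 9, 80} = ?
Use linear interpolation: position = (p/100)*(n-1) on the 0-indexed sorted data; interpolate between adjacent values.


Sorted: 9, 25, 35, 41, 45, 62, 64, 67, 68, 75, 80, 82, 82, 91, 99
n = 15
Index = 40/100 * 14 = 5.6000
Lower = data[5] = 62, Upper = data[6] = 64
P40 = 62 + 0.6000*(2) = 63.2000

P40 = 63.2000


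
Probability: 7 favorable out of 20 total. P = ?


P = 7/20 = 0.3500

P = 0.3500


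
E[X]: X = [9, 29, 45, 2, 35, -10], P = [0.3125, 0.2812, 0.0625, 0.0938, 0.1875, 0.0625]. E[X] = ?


E[X] = 9*0.3125 + 29*0.2812 + 45*0.0625 + 2*0.0938 + 35*0.1875 - 10*0.0625
= 2.8125 + 8.1548 + 2.8125 + 0.1876 + 6.5625 - 0.6250
= 19.9049

E[X] = 19.9049


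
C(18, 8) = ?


C(18,8) = 18!/(8! × 10!)
= 6402373705728000/(40320 × 3628800)
= 43758

C(18,8) = 43758


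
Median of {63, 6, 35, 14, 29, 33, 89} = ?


Sorted: 6, 14, 29, 33, 35, 63, 89
n = 7 (odd)
Middle value = 33

Median = 33


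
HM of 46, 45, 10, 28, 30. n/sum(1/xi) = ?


Sum of reciprocals = 1/46 + 1/45 + 1/10 + 1/28 + 1/30 = 0.213009
HM = 5/0.213009 = 23.4732

HM = 23.4732


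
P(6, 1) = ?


P(6,1) = 6!/5!
= 720/120
= 6

P(6,1) = 6


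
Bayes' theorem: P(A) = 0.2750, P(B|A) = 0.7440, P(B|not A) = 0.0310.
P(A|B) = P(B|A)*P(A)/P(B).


P(B) = P(B|A)*P(A) + P(B|A')*P(A')
= 0.7440*0.2750 + 0.0310*0.7250
= 0.204600 + 0.022475 = 0.227075
P(A|B) = 0.204600/0.227075 = 0.9010

P(A|B) = 0.9010


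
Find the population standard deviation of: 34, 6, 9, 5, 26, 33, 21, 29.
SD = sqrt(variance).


Mean = 20.3750
Variance = 127.9844
SD = sqrt(127.9844) = 11.3130

SD = 11.3130


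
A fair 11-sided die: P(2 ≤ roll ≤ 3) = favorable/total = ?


Favorable outcomes (2 ≤ roll ≤ 3): 2
Total outcomes = 11
P = 2/11 = 0.1818

P = 0.1818


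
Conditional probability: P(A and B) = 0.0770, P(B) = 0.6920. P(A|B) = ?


P(A|B) = 0.0770/0.6920 = 0.1113

P(A|B) = 0.1113


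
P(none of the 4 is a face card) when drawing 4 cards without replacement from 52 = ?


P(no face cards) = (40/52) × (39/51) × (38/50) × (37/49)
= 0.3376

P = 0.3376


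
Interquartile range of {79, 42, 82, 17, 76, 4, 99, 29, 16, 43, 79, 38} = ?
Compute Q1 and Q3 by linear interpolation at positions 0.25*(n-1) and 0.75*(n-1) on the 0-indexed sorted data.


Sorted: 4, 16, 17, 29, 38, 42, 43, 76, 79, 79, 82, 99
Q1 (25th %ile) = 26.0000
Q3 (75th %ile) = 79.0000
IQR = 79.0000 - 26.0000 = 53.0000

IQR = 53.0000


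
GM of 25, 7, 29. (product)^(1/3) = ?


Product = 25 × 7 × 29 = 5075
GM = 5075^(1/3) = 17.1848

GM = 17.1848


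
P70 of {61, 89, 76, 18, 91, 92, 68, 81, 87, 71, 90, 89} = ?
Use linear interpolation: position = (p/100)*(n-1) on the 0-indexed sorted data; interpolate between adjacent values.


Sorted: 18, 61, 68, 71, 76, 81, 87, 89, 89, 90, 91, 92
n = 12
Index = 70/100 * 11 = 7.7000
Lower = data[7] = 89, Upper = data[8] = 89
P70 = 89 + 0.7000*(0) = 89.0000

P70 = 89.0000


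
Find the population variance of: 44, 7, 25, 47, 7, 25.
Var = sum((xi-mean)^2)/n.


Mean = 25.8333
Squared deviations: 330.0278, 354.6944, 0.6944, 448.0278, 354.6944, 0.6944
Sum = 1488.8333
Variance = 1488.8333/6 = 248.1389

Variance = 248.1389


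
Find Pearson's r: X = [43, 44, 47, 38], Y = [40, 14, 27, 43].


Mean X = 43.0000, Mean Y = 31.0000
SD X = 3.240370, SD Y = 11.510864
Cov = -23.250000
r = -23.250000/(3.240370*11.510864) = -0.6233

r = -0.6233


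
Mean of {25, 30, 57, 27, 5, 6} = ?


Sum = 25 + 30 + 57 + 27 + 5 + 6 = 150
n = 6
Mean = 150/6 = 25.0000

Mean = 25.0000


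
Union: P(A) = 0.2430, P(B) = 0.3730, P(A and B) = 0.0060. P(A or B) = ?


P(A∪B) = 0.2430 + 0.3730 - 0.0060
= 0.6160 - 0.0060
= 0.6100

P(A∪B) = 0.6100


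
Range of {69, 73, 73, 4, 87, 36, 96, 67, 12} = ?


Max = 96, Min = 4
Range = 96 - 4 = 92

Range = 92


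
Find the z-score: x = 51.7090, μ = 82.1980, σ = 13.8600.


z = (51.7090 - 82.1980)/13.8600
= -30.4890/13.8600
= -2.1998

z = -2.1998


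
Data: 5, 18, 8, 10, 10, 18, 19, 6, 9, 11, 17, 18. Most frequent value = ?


Frequencies: 5:1, 6:1, 8:1, 9:1, 10:2, 11:1, 17:1, 18:3, 19:1
Max frequency = 3
Mode = 18

Mode = 18


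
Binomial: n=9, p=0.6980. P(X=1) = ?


C(9,1) = 9
p^1 = 0.698000
(1-p)^8 = 6.919195e-05
P = 9 * 0.698000 * 6.919195e-05 = 0.0004

P(X=1) = 0.0004


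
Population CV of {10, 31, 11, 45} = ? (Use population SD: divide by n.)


Mean = 24.2500
SD = 14.6181
CV = (14.6181/24.2500)*100 = 60.2806%

CV = 60.2806%


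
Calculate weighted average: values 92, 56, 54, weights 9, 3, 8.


Numerator = 92*9 + 56*3 + 54*8 = 1428
Denominator = 9 + 3 + 8 = 20
WM = 1428/20 = 71.4000

WM = 71.4000


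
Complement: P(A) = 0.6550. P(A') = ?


P(not A) = 1 - 0.6550 = 0.3450

P(not A) = 0.3450


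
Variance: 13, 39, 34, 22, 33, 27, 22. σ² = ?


Mean = 27.1429
Squared deviations: 200.0204, 140.5918, 47.0204, 26.4490, 34.3061, 0.0204, 26.4490
Sum = 474.8571
Variance = 474.8571/7 = 67.8367

Variance = 67.8367


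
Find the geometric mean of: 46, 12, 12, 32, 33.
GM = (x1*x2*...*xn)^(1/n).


Product = 46 × 12 × 12 × 32 × 33 = 6994944
GM = 6994944^(1/5) = 23.3860

GM = 23.3860


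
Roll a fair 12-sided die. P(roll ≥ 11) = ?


Favorable outcomes (roll ≥ 11): 2
Total outcomes = 12
P = 2/12 = 0.1667

P = 0.1667


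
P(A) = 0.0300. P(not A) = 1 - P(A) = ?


P(not A) = 1 - 0.0300 = 0.9700

P(not A) = 0.9700


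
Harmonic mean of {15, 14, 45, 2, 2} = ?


Sum of reciprocals = 1/15 + 1/14 + 1/45 + 1/2 + 1/2 = 1.160317
HM = 5/1.160317 = 4.3092

HM = 4.3092


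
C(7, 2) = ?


C(7,2) = 7!/(2! × 5!)
= 5040/(2 × 120)
= 21

C(7,2) = 21


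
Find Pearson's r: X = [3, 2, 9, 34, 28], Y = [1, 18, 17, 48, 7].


Mean X = 15.2000, Mean Y = 18.2000
SD X = 13.257451, SD Y = 16.191356
Cov = 127.360000
r = 127.360000/(13.257451*16.191356) = 0.5933

r = 0.5933


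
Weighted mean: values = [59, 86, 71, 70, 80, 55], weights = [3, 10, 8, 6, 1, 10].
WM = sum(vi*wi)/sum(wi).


Numerator = 59*3 + 86*10 + 71*8 + 70*6 + 80*1 + 55*10 = 2655
Denominator = 3 + 10 + 8 + 6 + 1 + 10 = 38
WM = 2655/38 = 69.8684

WM = 69.8684


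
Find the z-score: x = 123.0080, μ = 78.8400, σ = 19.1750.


z = (123.0080 - 78.8400)/19.1750
= 44.1680/19.1750
= 2.3034

z = 2.3034


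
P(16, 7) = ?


P(16,7) = 16!/9!
= 20922789888000/362880
= 57657600

P(16,7) = 57657600


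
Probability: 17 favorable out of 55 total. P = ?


P = 17/55 = 0.3091

P = 0.3091


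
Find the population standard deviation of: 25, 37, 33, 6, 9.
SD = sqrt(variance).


Mean = 22.0000
Variance = 156.0000
SD = sqrt(156.0000) = 12.4900

SD = 12.4900


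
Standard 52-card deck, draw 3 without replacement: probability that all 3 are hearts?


P(all hearts) = (13/52) × (12/51) × (11/50)
= 0.0129

P = 0.0129


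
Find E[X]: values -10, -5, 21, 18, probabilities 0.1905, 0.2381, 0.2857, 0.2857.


E[X] = -10*0.1905 - 5*0.2381 + 21*0.2857 + 18*0.2857
= -1.9050 - 1.1905 + 5.9997 + 5.1426
= 8.0468

E[X] = 8.0468


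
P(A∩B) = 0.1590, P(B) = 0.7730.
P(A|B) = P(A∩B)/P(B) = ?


P(A|B) = 0.1590/0.7730 = 0.2057

P(A|B) = 0.2057


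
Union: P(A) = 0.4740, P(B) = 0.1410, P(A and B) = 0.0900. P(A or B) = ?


P(A∪B) = 0.4740 + 0.1410 - 0.0900
= 0.6150 - 0.0900
= 0.5250

P(A∪B) = 0.5250


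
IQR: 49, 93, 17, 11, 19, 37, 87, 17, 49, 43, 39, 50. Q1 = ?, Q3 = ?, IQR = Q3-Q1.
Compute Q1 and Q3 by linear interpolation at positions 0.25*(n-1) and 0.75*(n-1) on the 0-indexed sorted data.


Sorted: 11, 17, 17, 19, 37, 39, 43, 49, 49, 50, 87, 93
Q1 (25th %ile) = 18.5000
Q3 (75th %ile) = 49.2500
IQR = 49.2500 - 18.5000 = 30.7500

IQR = 30.7500


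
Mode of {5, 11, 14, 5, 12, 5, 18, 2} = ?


Frequencies: 2:1, 5:3, 11:1, 12:1, 14:1, 18:1
Max frequency = 3
Mode = 5

Mode = 5


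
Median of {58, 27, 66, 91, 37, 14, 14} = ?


Sorted: 14, 14, 27, 37, 58, 66, 91
n = 7 (odd)
Middle value = 37

Median = 37


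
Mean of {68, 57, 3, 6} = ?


Sum = 68 + 57 + 3 + 6 = 134
n = 4
Mean = 134/4 = 33.5000

Mean = 33.5000


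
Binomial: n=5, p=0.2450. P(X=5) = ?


C(5,5) = 1
p^5 = 0.000883
(1-p)^0 = 1.000000
P = 1 * 0.000883 * 1.000000 = 0.0009

P(X=5) = 0.0009


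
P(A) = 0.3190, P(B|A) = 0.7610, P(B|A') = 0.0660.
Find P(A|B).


P(B) = P(B|A)*P(A) + P(B|A')*P(A')
= 0.7610*0.3190 + 0.0660*0.6810
= 0.242759 + 0.044946 = 0.287705
P(A|B) = 0.242759/0.287705 = 0.8438

P(A|B) = 0.8438


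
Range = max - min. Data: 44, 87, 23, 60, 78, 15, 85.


Max = 87, Min = 15
Range = 87 - 15 = 72

Range = 72


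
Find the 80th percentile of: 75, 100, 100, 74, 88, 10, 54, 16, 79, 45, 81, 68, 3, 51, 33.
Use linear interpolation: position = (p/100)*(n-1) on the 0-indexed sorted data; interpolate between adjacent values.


Sorted: 3, 10, 16, 33, 45, 51, 54, 68, 74, 75, 79, 81, 88, 100, 100
n = 15
Index = 80/100 * 14 = 11.2000
Lower = data[11] = 81, Upper = data[12] = 88
P80 = 81 + 0.2000*(7) = 82.4000

P80 = 82.4000


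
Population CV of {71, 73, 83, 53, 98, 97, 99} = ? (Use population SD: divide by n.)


Mean = 82.0000
SD = 16.0979
CV = (16.0979/82.0000)*100 = 19.6316%

CV = 19.6316%


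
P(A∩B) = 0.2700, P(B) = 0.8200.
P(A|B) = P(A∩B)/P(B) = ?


P(A|B) = 0.2700/0.8200 = 0.3293

P(A|B) = 0.3293


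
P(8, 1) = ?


P(8,1) = 8!/7!
= 40320/5040
= 8

P(8,1) = 8


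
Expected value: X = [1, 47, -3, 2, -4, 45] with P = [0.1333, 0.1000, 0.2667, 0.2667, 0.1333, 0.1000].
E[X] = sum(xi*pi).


E[X] = 1*0.1333 + 47*0.1000 - 3*0.2667 + 2*0.2667 - 4*0.1333 + 45*0.1000
= 0.1333 + 4.7000 - 0.8001 + 0.5334 - 0.5332 + 4.5000
= 8.5334

E[X] = 8.5334


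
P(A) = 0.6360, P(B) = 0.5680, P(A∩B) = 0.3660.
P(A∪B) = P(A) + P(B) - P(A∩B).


P(A∪B) = 0.6360 + 0.5680 - 0.3660
= 1.2040 - 0.3660
= 0.8380

P(A∪B) = 0.8380


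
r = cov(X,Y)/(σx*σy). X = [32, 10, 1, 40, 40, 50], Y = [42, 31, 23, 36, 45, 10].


Mean X = 28.8333, Mean Y = 31.1667
SD X = 17.496825, SD Y = 11.880189
Cov = 4.194444
r = 4.194444/(17.496825*11.880189) = 0.0202

r = 0.0202


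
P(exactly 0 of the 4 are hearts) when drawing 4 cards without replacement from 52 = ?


Hypergeometric: P(X=0) = C(13,0)·C(39,4) / C(52,4)
= 1 × 82251 / 270725
= 82251/270725 = 0.3038

P = 0.3038


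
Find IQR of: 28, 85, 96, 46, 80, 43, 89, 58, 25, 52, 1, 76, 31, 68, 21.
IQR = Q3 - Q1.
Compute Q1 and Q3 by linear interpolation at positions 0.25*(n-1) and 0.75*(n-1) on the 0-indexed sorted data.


Sorted: 1, 21, 25, 28, 31, 43, 46, 52, 58, 68, 76, 80, 85, 89, 96
Q1 (25th %ile) = 29.5000
Q3 (75th %ile) = 78.0000
IQR = 78.0000 - 29.5000 = 48.5000

IQR = 48.5000


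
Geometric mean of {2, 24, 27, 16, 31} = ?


Product = 2 × 24 × 27 × 16 × 31 = 642816
GM = 642816^(1/5) = 14.5083

GM = 14.5083


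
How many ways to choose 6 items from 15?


C(15,6) = 15!/(6! × 9!)
= 1307674368000/(720 × 362880)
= 5005

C(15,6) = 5005


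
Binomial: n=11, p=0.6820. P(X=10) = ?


C(11,10) = 11
p^10 = 0.021769
(1-p)^1 = 0.318000
P = 11 * 0.021769 * 0.318000 = 0.0761

P(X=10) = 0.0761


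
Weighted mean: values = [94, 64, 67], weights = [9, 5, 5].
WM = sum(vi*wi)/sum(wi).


Numerator = 94*9 + 64*5 + 67*5 = 1501
Denominator = 9 + 5 + 5 = 19
WM = 1501/19 = 79.0000

WM = 79.0000


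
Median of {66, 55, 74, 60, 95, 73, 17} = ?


Sorted: 17, 55, 60, 66, 73, 74, 95
n = 7 (odd)
Middle value = 66

Median = 66


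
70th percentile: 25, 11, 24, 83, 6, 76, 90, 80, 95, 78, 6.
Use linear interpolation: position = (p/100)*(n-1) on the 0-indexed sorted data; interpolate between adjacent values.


Sorted: 6, 6, 11, 24, 25, 76, 78, 80, 83, 90, 95
n = 11
Index = 70/100 * 10 = 7.0000
Lower = data[7] = 80, Upper = data[8] = 83
P70 = 80 + 0*(3) = 80.0000

P70 = 80.0000


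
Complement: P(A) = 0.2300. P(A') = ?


P(not A) = 1 - 0.2300 = 0.7700

P(not A) = 0.7700


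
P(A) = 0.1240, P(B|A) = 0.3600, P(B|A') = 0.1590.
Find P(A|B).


P(B) = P(B|A)*P(A) + P(B|A')*P(A')
= 0.3600*0.1240 + 0.1590*0.8760
= 0.044640 + 0.139284 = 0.183924
P(A|B) = 0.044640/0.183924 = 0.2427

P(A|B) = 0.2427


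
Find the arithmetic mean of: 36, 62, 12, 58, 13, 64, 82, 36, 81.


Sum = 36 + 62 + 12 + 58 + 13 + 64 + 82 + 36 + 81 = 444
n = 9
Mean = 444/9 = 49.3333

Mean = 49.3333


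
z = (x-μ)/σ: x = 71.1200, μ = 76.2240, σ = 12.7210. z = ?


z = (71.1200 - 76.2240)/12.7210
= -5.1040/12.7210
= -0.4012

z = -0.4012


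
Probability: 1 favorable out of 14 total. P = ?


P = 1/14 = 0.0714

P = 0.0714


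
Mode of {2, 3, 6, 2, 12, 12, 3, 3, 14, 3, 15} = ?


Frequencies: 2:2, 3:4, 6:1, 12:2, 14:1, 15:1
Max frequency = 4
Mode = 3

Mode = 3


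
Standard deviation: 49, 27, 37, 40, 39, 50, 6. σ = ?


Mean = 35.4286
Variance = 195.6735
SD = sqrt(195.6735) = 13.9883

SD = 13.9883


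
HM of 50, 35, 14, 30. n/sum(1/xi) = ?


Sum of reciprocals = 1/50 + 1/35 + 1/14 + 1/30 = 0.153333
HM = 4/0.153333 = 26.0870

HM = 26.0870


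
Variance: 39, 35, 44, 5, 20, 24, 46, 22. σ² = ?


Mean = 29.3750
Squared deviations: 92.6406, 31.6406, 213.8906, 594.1406, 87.8906, 28.8906, 276.3906, 54.3906
Sum = 1379.8750
Variance = 1379.8750/8 = 172.4844

Variance = 172.4844


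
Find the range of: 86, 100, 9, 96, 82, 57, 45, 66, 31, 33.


Max = 100, Min = 9
Range = 100 - 9 = 91

Range = 91


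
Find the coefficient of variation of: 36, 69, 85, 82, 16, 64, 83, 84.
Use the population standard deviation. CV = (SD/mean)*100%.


Mean = 64.8750
SD = 24.0647
CV = (24.0647/64.8750)*100 = 37.0939%

CV = 37.0939%


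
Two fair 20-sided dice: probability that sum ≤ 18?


Total outcomes = 20×20 = 400
Favorable (sum ≤ 18): 153
P = 153/400 = 0.3825

P = 0.3825


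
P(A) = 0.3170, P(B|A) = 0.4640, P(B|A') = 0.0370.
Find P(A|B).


P(B) = P(B|A)*P(A) + P(B|A')*P(A')
= 0.4640*0.3170 + 0.0370*0.6830
= 0.147088 + 0.025271 = 0.172359
P(A|B) = 0.147088/0.172359 = 0.8534

P(A|B) = 0.8534


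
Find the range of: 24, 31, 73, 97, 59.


Max = 97, Min = 24
Range = 97 - 24 = 73

Range = 73


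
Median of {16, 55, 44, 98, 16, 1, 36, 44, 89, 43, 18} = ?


Sorted: 1, 16, 16, 18, 36, 43, 44, 44, 55, 89, 98
n = 11 (odd)
Middle value = 43

Median = 43


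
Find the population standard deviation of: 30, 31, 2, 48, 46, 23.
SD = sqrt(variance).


Mean = 30.0000
Variance = 235.6667
SD = sqrt(235.6667) = 15.3514

SD = 15.3514


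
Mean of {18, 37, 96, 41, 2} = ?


Sum = 18 + 37 + 96 + 41 + 2 = 194
n = 5
Mean = 194/5 = 38.8000

Mean = 38.8000


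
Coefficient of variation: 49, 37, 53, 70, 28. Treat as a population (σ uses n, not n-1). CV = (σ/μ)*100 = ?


Mean = 47.4000
SD = 14.3471
CV = (14.3471/47.4000)*100 = 30.2682%

CV = 30.2682%


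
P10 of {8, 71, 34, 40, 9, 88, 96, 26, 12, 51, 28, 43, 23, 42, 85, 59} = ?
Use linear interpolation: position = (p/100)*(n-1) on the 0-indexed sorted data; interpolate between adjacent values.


Sorted: 8, 9, 12, 23, 26, 28, 34, 40, 42, 43, 51, 59, 71, 85, 88, 96
n = 16
Index = 10/100 * 15 = 1.5000
Lower = data[1] = 9, Upper = data[2] = 12
P10 = 9 + 0.5000*(3) = 10.5000

P10 = 10.5000


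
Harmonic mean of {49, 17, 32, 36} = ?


Sum of reciprocals = 1/49 + 1/17 + 1/32 + 1/36 = 0.138259
HM = 4/0.138259 = 28.9311

HM = 28.9311


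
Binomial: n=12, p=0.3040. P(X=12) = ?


C(12,12) = 1
p^12 = 6.229928e-07
(1-p)^0 = 1.000000
P = 1 * 6.229928e-07 * 1.000000 = 6.2299e-07

P(X=12) = 6.2299e-07


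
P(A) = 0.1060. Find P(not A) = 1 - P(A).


P(not A) = 1 - 0.1060 = 0.8940

P(not A) = 0.8940


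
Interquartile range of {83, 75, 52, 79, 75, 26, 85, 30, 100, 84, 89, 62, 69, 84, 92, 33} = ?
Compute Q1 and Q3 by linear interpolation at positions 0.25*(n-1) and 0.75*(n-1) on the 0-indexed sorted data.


Sorted: 26, 30, 33, 52, 62, 69, 75, 75, 79, 83, 84, 84, 85, 89, 92, 100
Q1 (25th %ile) = 59.5000
Q3 (75th %ile) = 84.2500
IQR = 84.2500 - 59.5000 = 24.7500

IQR = 24.7500


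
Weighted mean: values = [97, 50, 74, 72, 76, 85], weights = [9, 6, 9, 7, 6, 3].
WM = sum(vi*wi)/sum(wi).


Numerator = 97*9 + 50*6 + 74*9 + 72*7 + 76*6 + 85*3 = 3054
Denominator = 9 + 6 + 9 + 7 + 6 + 3 = 40
WM = 3054/40 = 76.3500

WM = 76.3500


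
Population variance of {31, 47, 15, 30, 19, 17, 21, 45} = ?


Mean = 28.1250
Squared deviations: 8.2656, 356.2656, 172.2656, 3.5156, 83.2656, 123.7656, 50.7656, 284.7656
Sum = 1082.8750
Variance = 1082.8750/8 = 135.3594

Variance = 135.3594


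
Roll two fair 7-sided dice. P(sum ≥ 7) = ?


Total outcomes = 7×7 = 49
Favorable (sum ≥ 7): 34
P = 34/49 = 0.6939

P = 0.6939


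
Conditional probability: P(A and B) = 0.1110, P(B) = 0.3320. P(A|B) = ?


P(A|B) = 0.1110/0.3320 = 0.3343

P(A|B) = 0.3343


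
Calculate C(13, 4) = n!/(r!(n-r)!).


C(13,4) = 13!/(4! × 9!)
= 6227020800/(24 × 362880)
= 715

C(13,4) = 715


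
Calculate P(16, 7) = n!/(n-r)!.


P(16,7) = 16!/9!
= 20922789888000/362880
= 57657600

P(16,7) = 57657600


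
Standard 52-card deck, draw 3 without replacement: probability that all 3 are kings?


P(all kings) = (4/52) × (3/51) × (2/50)
= 0.0002

P = 0.0002


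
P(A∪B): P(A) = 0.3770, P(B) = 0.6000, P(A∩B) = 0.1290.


P(A∪B) = 0.3770 + 0.6000 - 0.1290
= 0.9770 - 0.1290
= 0.8480

P(A∪B) = 0.8480


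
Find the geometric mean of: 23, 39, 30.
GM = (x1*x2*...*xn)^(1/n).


Product = 23 × 39 × 30 = 26910
GM = 26910^(1/3) = 29.9666

GM = 29.9666


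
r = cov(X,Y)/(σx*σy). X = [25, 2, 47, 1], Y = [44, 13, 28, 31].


Mean X = 18.7500, Mean Y = 29.0000
SD X = 18.925842, SD Y = 11.022704
Cov = 74.500000
r = 74.500000/(18.925842*11.022704) = 0.3571

r = 0.3571


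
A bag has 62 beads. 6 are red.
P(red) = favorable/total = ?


P = 6/62 = 0.0968

P = 0.0968


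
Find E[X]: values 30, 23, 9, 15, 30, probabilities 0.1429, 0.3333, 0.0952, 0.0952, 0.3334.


E[X] = 30*0.1429 + 23*0.3333 + 9*0.0952 + 15*0.0952 + 30*0.3334
= 4.2870 + 7.6659 + 0.8568 + 1.4280 + 10.0020
= 24.2397

E[X] = 24.2397


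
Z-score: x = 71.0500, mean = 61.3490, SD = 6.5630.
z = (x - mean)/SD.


z = (71.0500 - 61.3490)/6.5630
= 9.7010/6.5630
= 1.4781

z = 1.4781


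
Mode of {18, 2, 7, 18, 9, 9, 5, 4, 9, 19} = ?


Frequencies: 2:1, 4:1, 5:1, 7:1, 9:3, 18:2, 19:1
Max frequency = 3
Mode = 9

Mode = 9


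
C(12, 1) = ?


C(12,1) = 12!/(1! × 11!)
= 479001600/(1 × 39916800)
= 12

C(12,1) = 12


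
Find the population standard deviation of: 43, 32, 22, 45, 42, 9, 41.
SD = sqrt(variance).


Mean = 33.4286
Variance = 155.1020
SD = sqrt(155.1020) = 12.4540

SD = 12.4540


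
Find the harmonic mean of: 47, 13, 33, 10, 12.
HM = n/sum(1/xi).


Sum of reciprocals = 1/47 + 1/13 + 1/33 + 1/10 + 1/12 = 0.311836
HM = 5/0.311836 = 16.0341

HM = 16.0341


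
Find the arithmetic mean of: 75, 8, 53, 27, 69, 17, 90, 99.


Sum = 75 + 8 + 53 + 27 + 69 + 17 + 90 + 99 = 438
n = 8
Mean = 438/8 = 54.7500

Mean = 54.7500


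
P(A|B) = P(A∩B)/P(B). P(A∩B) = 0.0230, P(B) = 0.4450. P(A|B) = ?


P(A|B) = 0.0230/0.4450 = 0.0517

P(A|B) = 0.0517


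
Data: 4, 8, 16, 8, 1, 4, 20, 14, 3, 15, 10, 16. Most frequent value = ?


Frequencies: 1:1, 3:1, 4:2, 8:2, 10:1, 14:1, 15:1, 16:2, 20:1
Max frequency = 2
Mode = 4, 8, 16

Mode = 4, 8, 16
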